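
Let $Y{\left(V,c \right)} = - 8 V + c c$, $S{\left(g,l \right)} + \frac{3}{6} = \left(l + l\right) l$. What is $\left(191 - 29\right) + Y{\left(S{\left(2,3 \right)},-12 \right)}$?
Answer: $166$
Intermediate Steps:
$S{\left(g,l \right)} = - \frac{1}{2} + 2 l^{2}$ ($S{\left(g,l \right)} = - \frac{1}{2} + \left(l + l\right) l = - \frac{1}{2} + 2 l l = - \frac{1}{2} + 2 l^{2}$)
$Y{\left(V,c \right)} = c^{2} - 8 V$ ($Y{\left(V,c \right)} = - 8 V + c^{2} = c^{2} - 8 V$)
$\left(191 - 29\right) + Y{\left(S{\left(2,3 \right)},-12 \right)} = \left(191 - 29\right) + \left(\left(-12\right)^{2} - 8 \left(- \frac{1}{2} + 2 \cdot 3^{2}\right)\right) = 162 + \left(144 - 8 \left(- \frac{1}{2} + 2 \cdot 9\right)\right) = 162 + \left(144 - 8 \left(- \frac{1}{2} + 18\right)\right) = 162 + \left(144 - 140\right) = 162 + 4 = 166$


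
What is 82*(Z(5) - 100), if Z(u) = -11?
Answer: -9102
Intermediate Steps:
82*(Z(5) - 100) = 82*(-11 - 100) = 82*(-111) = -9102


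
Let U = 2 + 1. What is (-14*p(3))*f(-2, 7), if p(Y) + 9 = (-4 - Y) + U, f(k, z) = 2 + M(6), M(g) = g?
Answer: 1456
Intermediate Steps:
U = 3
f(k, z) = 8 (f(k, z) = 2 + 6 = 8)
p(Y) = -10 - Y (p(Y) = -9 + ((-4 - Y) + 3) = -9 + (-1 - Y) = -10 - Y)
(-14*p(3))*f(-2, 7) = -14*(-10 - 1*3)*8 = -14*(-10 - 3)*8 = -14*(-13)*8 = 182*8 = 1456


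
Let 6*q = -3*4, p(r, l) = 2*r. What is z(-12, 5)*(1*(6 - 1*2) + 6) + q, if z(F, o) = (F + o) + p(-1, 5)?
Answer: -92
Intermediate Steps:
z(F, o) = -2 + F + o (z(F, o) = (F + o) + 2*(-1) = (F + o) - 2 = -2 + F + o)
q = -2 (q = (-3*4)/6 = (⅙)*(-12) = -2)
z(-12, 5)*(1*(6 - 1*2) + 6) + q = (-2 - 12 + 5)*(1*(6 - 1*2) + 6) - 2 = -9*(1*(6 - 2) + 6) - 2 = -9*(1*4 + 6) - 2 = -9*(4 + 6) - 2 = -9*10 - 2 = -90 - 2 = -92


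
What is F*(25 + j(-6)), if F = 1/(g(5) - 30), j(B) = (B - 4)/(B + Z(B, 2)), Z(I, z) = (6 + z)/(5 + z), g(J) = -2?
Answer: -115/136 ≈ -0.84559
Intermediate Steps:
Z(I, z) = (6 + z)/(5 + z)
j(B) = (-4 + B)/(8/7 + B) (j(B) = (B - 4)/(B + (6 + 2)/(5 + 2)) = (-4 + B)/(B + 8/7) = (-4 + B)/(8/7 + B))
F = -1/32 (F = 1/(-2 - 30) = 1/(-32) = -1/32 ≈ -0.031250)
F*(25 + j(-6)) = -(25 + 7*(-4 - 6)/(8 + 7*(-6)))/32 = -(25 + 7*(-10)/(8 - 42))/32 = -(25 + 7*(-10)/(-34))/32 = -(25 + 7*(-1/34)*(-10))/32 = -(25 + 35/17)/32 = -1/32*460/17 = -115/136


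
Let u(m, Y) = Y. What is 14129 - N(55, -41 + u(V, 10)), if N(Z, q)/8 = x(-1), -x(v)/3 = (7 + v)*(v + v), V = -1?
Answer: 13841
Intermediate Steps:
x(v) = -6*v*(7 + v) (x(v) = -3*(7 + v)*(v + v) = -3*(7 + v)*2*v = -6*v*(7 + v))
N(Z, q) = 288 (N(Z, q) = 8*(-6*(-1)*(7 - 1)) = 8*(-6*(-1)*6) = 8*36 = 288)
14129 - N(55, -41 + u(V, 10)) = 14129 - 1*288 = 14129 - 288 = 13841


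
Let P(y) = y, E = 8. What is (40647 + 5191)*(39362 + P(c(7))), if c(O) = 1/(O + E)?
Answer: 27064176178/15 ≈ 1.8043e+9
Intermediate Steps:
c(O) = 1/(8 + O) (c(O) = 1/(O + 8) = 1/(8 + O))
(40647 + 5191)*(39362 + P(c(7))) = (40647 + 5191)*(39362 + 1/(8 + 7)) = 45838*(39362 + 1/15) = 45838*(590431/15) = 27064176178/15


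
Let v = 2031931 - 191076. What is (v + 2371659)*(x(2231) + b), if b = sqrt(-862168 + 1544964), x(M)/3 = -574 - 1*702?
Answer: -16125503592 + 8425028*sqrt(170699) ≈ -1.2645e+10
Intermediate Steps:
x(M) = -3828 (x(M) = 3*(-574 - 1*702) = 3*(-574 - 702) = 3*(-1276) = -3828)
v = 1840855
b = 2*sqrt(170699) (b = sqrt(682796) = 2*sqrt(170699) ≈ 826.31)
(v + 2371659)*(x(2231) + b) = (1840855 + 2371659)*(-3828 + 2*sqrt(170699)) = 4212514*(-3828 + 2*sqrt(170699)) = -16125503592 + 8425028*sqrt(170699)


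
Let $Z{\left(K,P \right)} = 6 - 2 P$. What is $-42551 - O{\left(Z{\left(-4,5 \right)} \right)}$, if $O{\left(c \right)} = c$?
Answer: $-42547$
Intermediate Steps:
$-42551 - O{\left(Z{\left(-4,5 \right)} \right)} = -42551 - \left(6 - 10\right) = -42551 - -4 = -42551 + 4 = -42547$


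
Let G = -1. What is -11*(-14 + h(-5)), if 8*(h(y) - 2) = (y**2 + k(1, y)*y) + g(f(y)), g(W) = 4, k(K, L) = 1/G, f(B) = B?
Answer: 341/4 ≈ 85.250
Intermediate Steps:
k(K, L) = -1 (k(K, L) = 1/(-1) = -1)
h(y) = 5/2 - y/8 + y**2/8 (h(y) = 2 + ((y**2 - y) + 4)/8 = 2 + (4 + y**2 - y)/8 = 2 + (1/2 - y/8 + y**2/8) = 5/2 - y/8 + y**2/8)
-11*(-14 + h(-5)) = -11*(-14 + (5/2 - 1/8*(-5) + (1/8)*(-5)**2)) = -11*(-14 + (5/2 + 5/8 + (1/8)*25)) = -11*(-14 + (5/2 + 5/8 + 25/8)) = -11*(-14 + 25/4) = -11*(-31/4) = 341/4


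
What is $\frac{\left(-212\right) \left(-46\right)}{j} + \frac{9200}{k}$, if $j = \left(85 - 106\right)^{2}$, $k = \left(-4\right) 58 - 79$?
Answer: $- \frac{1024328}{137151} \approx -7.4686$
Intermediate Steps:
$k = -311$ ($k = -232 - 79 = -311$)
$j = 441$ ($j = \left(-21\right)^{2} = 441$)
$\frac{\left(-212\right) \left(-46\right)}{j} + \frac{9200}{k} = \frac{\left(-212\right) \left(-46\right)}{441} + \frac{9200}{-311} = 9752 \cdot \frac{1}{441} + 9200 \left(- \frac{1}{311}\right) = \frac{9752}{441} - \frac{9200}{311} = - \frac{1024328}{137151}$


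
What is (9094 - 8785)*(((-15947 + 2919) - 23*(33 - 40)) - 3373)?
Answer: -5018160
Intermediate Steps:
(9094 - 8785)*(((-15947 + 2919) - 23*(33 - 40)) - 3373) = 309*((-13028 - 23*(-7)) - 3373) = 309*((-13028 + 161) - 3373) = 309*(-12867 - 3373) = 309*(-16240) = -5018160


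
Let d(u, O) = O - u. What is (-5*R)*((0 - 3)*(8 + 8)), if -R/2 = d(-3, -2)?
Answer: -480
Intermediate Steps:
R = -2 (R = -2*(-2 - 1*(-3)) = -2*(-2 + 3) = -2*1 = -2)
(-5*R)*((0 - 3)*(8 + 8)) = (-5*(-2))*((0 - 3)*(8 + 8)) = 10*(-3*16) = 10*(-48) = -480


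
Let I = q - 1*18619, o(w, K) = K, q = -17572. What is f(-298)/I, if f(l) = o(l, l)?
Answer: 298/36191 ≈ 0.0082341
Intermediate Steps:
f(l) = l
I = -36191 (I = -17572 - 1*18619 = -17572 - 18619 = -36191)
f(-298)/I = -298/(-36191) = -298*(-1/36191) = 298/36191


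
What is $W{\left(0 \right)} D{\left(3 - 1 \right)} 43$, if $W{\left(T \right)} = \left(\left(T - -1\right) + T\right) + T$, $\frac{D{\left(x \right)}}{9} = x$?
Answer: $774$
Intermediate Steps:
$D{\left(x \right)} = 9 x$
$W{\left(T \right)} = 1 + 3 T$ ($W{\left(T \right)} = \left(\left(T + 1\right) + T\right) + T = \left(\left(1 + T\right) + T\right) + T = \left(1 + 2 T\right) + T = 1 + 3 T$)
$W{\left(0 \right)} D{\left(3 - 1 \right)} 43 = \left(1 + 3 \cdot 0\right) 9 \left(3 - 1\right) 43 = \left(1 + 0\right) 9 \cdot 2 \cdot 43 = 1 \cdot 18 \cdot 43 = 18 \cdot 43 = 774$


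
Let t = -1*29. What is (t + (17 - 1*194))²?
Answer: 42436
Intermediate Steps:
t = -29
(t + (17 - 1*194))² = (-29 + (17 - 1*194))² = (-29 + (17 - 194))² = (-29 - 177)² = (-206)² = 42436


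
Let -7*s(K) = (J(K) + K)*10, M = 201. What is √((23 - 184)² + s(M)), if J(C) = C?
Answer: √1241989/7 ≈ 159.21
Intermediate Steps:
s(K) = -20*K/7 (s(K) = -(K + K)*10/7 = -2*K*10/7 = -20*K/7)
√((23 - 184)² + s(M)) = √((23 - 184)² - 20/7*201) = √((-161)² - 4020/7) = √(25921 - 4020/7) = √(177427/7) = √1241989/7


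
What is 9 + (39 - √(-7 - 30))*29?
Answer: 1140 - 29*I*√37 ≈ 1140.0 - 176.4*I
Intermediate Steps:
9 + (39 - √(-7 - 30))*29 = 9 + (39 - √(-37))*29 = 9 + (39 - I*√37)*29 = 9 + (1131 - 29*I*√37) = 1140 - 29*I*√37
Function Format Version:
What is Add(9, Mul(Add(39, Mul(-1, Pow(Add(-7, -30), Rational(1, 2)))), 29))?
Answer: Add(1140, Mul(-29, I, Pow(37, Rational(1, 2)))) ≈ Add(1140.0, Mul(-176.40, I))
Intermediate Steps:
Add(9, Mul(Add(39, Mul(-1, Pow(Add(-7, -30), Rational(1, 2)))), 29)) = Add(9, Mul(Add(39, Mul(-1, Pow(-37, Rational(1, 2)))), 29)) = Add(9, Mul(Add(39, Mul(-1, Mul(I, Pow(37, Rational(1, 2))))), 29)) = Add(9, Mul(Add(39, Mul(-1, I, Pow(37, Rational(1, 2)))), 29)) = Add(9, Add(1131, Mul(-29, I, Pow(37, Rational(1, 2))))) = Add(1140, Mul(-29, I, Pow(37, Rational(1, 2))))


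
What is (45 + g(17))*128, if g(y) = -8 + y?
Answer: 6912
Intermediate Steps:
(45 + g(17))*128 = (45 + (-8 + 17))*128 = (45 + 9)*128 = 54*128 = 6912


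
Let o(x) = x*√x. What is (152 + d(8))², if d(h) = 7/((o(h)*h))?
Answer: 757071921/32768 + 133*√2/16 ≈ 23116.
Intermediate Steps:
o(x) = x^(3/2)
d(h) = 7/h^(5/2) (d(h) = 7/((h^(3/2)*h)) = 7/(h^(5/2)) = 7/h^(5/2))
(152 + d(8))² = (152 + 7/8^(5/2))² = (152 + 7*(√2/256))² = (152 + 7*√2/256)²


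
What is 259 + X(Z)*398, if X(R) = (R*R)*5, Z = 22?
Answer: 963419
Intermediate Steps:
X(R) = 5*R² (X(R) = R²*5 = 5*R²)
259 + X(Z)*398 = 259 + (5*22²)*398 = 259 + (5*484)*398 = 259 + 2420*398 = 259 + 963160 = 963419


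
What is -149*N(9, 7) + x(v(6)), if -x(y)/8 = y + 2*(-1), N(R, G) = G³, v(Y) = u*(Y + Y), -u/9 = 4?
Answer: -47635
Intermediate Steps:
u = -36 (u = -9*4 = -36)
v(Y) = -72*Y (v(Y) = -36*(Y + Y) = -72*Y)
x(y) = 16 - 8*y (x(y) = -8*(y + 2*(-1)) = -8*(y - 2) = -8*(-2 + y) = 16 - 8*y)
-149*N(9, 7) + x(v(6)) = -149*7³ + (16 - (-576)*6) = -149*343 + (16 - 8*(-432)) = -51107 + (16 + 3456) = -51107 + 3472 = -47635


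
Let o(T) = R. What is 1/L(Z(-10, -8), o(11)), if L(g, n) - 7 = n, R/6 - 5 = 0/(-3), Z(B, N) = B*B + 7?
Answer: 1/37 ≈ 0.027027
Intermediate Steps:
Z(B, N) = 7 + B² (Z(B, N) = B² + 7 = 7 + B²)
R = 30 (R = 30 + 6*(0/(-3)) = 30 + 6*(0*(-⅓)) = 30 + 6*0 = 30 + 0 = 30)
o(T) = 30
L(g, n) = 7 + n
1/L(Z(-10, -8), o(11)) = 1/(7 + 30) = 1/37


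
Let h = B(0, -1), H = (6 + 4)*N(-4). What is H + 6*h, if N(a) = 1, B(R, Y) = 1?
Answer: 16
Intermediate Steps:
H = 10 (H = (6 + 4)*1 = 10*1 = 10)
h = 1
H + 6*h = 10 + 6*1 = 10 + 6 = 16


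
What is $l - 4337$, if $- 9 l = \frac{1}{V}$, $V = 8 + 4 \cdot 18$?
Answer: $- \frac{3122641}{720} \approx -4337.0$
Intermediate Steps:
$V = 80$ ($V = 8 + 72 = 80$)
$l = - \frac{1}{720}$ ($l = - \frac{1}{9 \cdot 80} = \left(- \frac{1}{9}\right) \frac{1}{80} = - \frac{1}{720} \approx -0.0013889$)
$l - 4337 = - \frac{1}{720} - 4337 = - \frac{3122641}{720}$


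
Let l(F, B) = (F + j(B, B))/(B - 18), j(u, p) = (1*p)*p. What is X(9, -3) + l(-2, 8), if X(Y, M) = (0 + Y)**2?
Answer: 374/5 ≈ 74.800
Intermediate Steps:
j(u, p) = p**2 (j(u, p) = p*p = p**2)
X(Y, M) = Y**2
l(F, B) = (F + B**2)/(-18 + B) (l(F, B) = (F + B**2)/(B - 18) = (F + B**2)/(-18 + B))
X(9, -3) + l(-2, 8) = 9**2 + (-2 + 8**2)/(-18 + 8) = 81 + (-2 + 64)/(-10) = 81 - 1/10*62 = 81 - 31/5 = 374/5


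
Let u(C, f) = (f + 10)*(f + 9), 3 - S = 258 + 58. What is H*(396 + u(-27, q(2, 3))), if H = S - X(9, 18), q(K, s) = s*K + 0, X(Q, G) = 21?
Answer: -212424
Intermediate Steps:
S = -313 (S = 3 - (258 + 58) = 3 - 1*316 = 3 - 316 = -313)
q(K, s) = K*s (q(K, s) = K*s + 0 = K*s)
u(C, f) = (9 + f)*(10 + f) (u(C, f) = (10 + f)*(9 + f) = (9 + f)*(10 + f))
H = -334 (H = -313 - 1*21 = -313 - 21 = -334)
H*(396 + u(-27, q(2, 3))) = -334*(396 + (90 + (2*3)² + 19*(2*3))) = -334*(396 + (90 + 6² + 19*6)) = -334*(396 + (90 + 36 + 114)) = -334*(396 + 240) = -334*636 = -212424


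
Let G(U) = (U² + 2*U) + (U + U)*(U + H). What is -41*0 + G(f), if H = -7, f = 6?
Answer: 36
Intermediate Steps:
G(U) = U² + 2*U + 2*U*(-7 + U) (G(U) = (U² + 2*U) + (U + U)*(U - 7) = (U² + 2*U) + (2*U)*(-7 + U) = (U² + 2*U) + 2*U*(-7 + U) = U² + 2*U + 2*U*(-7 + U))
-41*0 + G(f) = -41*0 + 3*6*(-4 + 6) = 0 + 3*6*2 = 0 + 36 = 36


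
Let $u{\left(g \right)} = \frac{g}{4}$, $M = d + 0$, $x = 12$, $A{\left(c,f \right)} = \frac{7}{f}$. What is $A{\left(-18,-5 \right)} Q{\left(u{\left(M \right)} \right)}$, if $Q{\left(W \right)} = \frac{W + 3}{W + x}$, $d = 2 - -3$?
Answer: $- \frac{119}{265} \approx -0.44906$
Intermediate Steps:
$d = 5$ ($d = 2 + 3 = 5$)
$M = 5$ ($M = 5 + 0 = 5$)
$u{\left(g \right)} = \frac{g}{4}$ ($u{\left(g \right)} = g \frac{1}{4} = \frac{g}{4}$)
$Q{\left(W \right)} = \frac{3 + W}{12 + W}$ ($Q{\left(W \right)} = \frac{W + 3}{W + 12} = \frac{3 + W}{12 + W}$)
$A{\left(-18,-5 \right)} Q{\left(u{\left(M \right)} \right)} = \frac{7}{-5} \frac{3 + \frac{1}{4} \cdot 5}{12 + \frac{1}{4} \cdot 5} = 7 \left(- \frac{1}{5}\right) \frac{3 + \frac{5}{4}}{12 + \frac{5}{4}} = - \frac{7 \frac{1}{\frac{53}{4}} \cdot \frac{17}{4}}{5} = - \frac{7 \cdot \frac{4}{53} \cdot \frac{17}{4}}{5} = \left(- \frac{7}{5}\right) \frac{17}{53} = - \frac{119}{265}$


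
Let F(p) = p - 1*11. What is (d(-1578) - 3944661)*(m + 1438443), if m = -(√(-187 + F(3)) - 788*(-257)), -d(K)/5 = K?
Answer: -4865561571717 + 3936771*I*√195 ≈ -4.8656e+12 + 5.4974e+7*I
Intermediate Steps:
F(p) = -11 + p (F(p) = p - 11 = -11 + p)
d(K) = -5*K
m = -202516 - I*√195 (m = -(√(-187 + (-11 + 3)) - 788*(-257)) = -(√(-187 - 8) + 202516) = -(√(-195) + 202516) = -(I*√195 + 202516) = -(202516 + I*√195) = -202516 - I*√195 ≈ -2.0252e+5 - 13.964*I)
(d(-1578) - 3944661)*(m + 1438443) = (-5*(-1578) - 3944661)*((-202516 - I*√195) + 1438443) = (7890 - 3944661)*(1235927 - I*√195) = -3936771*(1235927 - I*√195) = -4865561571717 + 3936771*I*√195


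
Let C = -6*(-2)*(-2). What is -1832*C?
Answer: 43968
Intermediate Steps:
C = -24 (C = 12*(-2) = -24)
-1832*C = -1832*(-24) = 43968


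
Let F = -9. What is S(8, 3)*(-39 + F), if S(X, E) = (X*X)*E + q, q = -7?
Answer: -8880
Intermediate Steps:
S(X, E) = -7 + E*X**2 (S(X, E) = (X*X)*E - 7 = X**2*E - 7 = E*X**2 - 7 = -7 + E*X**2)
S(8, 3)*(-39 + F) = (-7 + 3*8**2)*(-39 - 9) = (-7 + 3*64)*(-48) = (-7 + 192)*(-48) = 185*(-48) = -8880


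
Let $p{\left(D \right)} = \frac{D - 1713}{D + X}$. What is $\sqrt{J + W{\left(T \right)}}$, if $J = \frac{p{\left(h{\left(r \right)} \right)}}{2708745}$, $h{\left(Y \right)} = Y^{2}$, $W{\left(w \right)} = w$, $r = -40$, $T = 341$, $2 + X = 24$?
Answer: $\frac{\sqrt{6582522072593145150030}}{4393584390} \approx 18.466$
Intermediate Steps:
$X = 22$ ($X = -2 + 24 = 22$)
$p{\left(D \right)} = \frac{-1713 + D}{22 + D}$ ($p{\left(D \right)} = \frac{D - 1713}{D + 22} = \frac{-1713 + D}{22 + D}$)
$J = - \frac{113}{4393584390}$ ($J = \frac{\frac{1}{22 + \left(-40\right)^{2}} \left(-1713 + \left(-40\right)^{2}\right)}{2708745} = \frac{-1713 + 1600}{22 + 1600} \cdot \frac{1}{2708745} = \frac{1}{1622} \left(-113\right) \frac{1}{2708745} = \left(- \frac{113}{1622}\right) \frac{1}{2708745} = - \frac{113}{4393584390} \approx -2.5719 \cdot 10^{-8}$)
$\sqrt{J + W{\left(T \right)}} = \sqrt{- \frac{113}{4393584390} + 341} = \sqrt{\frac{1498212276877}{4393584390}} = \frac{\sqrt{6582522072593145150030}}{4393584390}$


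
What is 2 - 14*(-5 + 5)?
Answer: 2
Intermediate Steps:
2 - 14*(-5 + 5) = 2 - 0 = 2 - 14*0 = 2 + 0 = 2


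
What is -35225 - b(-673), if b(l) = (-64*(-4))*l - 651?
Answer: 137714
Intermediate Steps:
b(l) = -651 + 256*l (b(l) = 256*l - 651 = -651 + 256*l)
-35225 - b(-673) = -35225 - (-651 + 256*(-673)) = -35225 - (-651 - 172288) = -35225 - 1*(-172939) = -35225 + 172939 = 137714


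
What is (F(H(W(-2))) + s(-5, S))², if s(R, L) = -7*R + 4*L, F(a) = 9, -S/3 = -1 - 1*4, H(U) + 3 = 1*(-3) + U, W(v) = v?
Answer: 10816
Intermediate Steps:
H(U) = -6 + U (H(U) = -3 + (1*(-3) + U) = -3 + (-3 + U) = -6 + U)
S = 15 (S = -3*(-1 - 1*4) = -3*(-1 - 4) = -3*(-5) = 15)
(F(H(W(-2))) + s(-5, S))² = (9 + (-7*(-5) + 4*15))² = (9 + (35 + 60))² = (9 + 95)² = 104² = 10816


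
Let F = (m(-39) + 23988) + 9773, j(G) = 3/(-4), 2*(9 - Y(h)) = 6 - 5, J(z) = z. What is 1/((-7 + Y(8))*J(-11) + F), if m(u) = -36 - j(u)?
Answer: 4/134837 ≈ 2.9665e-5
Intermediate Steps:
Y(h) = 17/2 (Y(h) = 9 - (6 - 5)/2 = 9 - ½*1 = 9 - ½ = 17/2)
j(G) = -¾ (j(G) = 3*(-¼) = -¾)
m(u) = -141/4 (m(u) = -36 - 1*(-¾) = -36 + ¾ = -141/4)
F = 134903/4 (F = (-141/4 + 23988) + 9773 = 95811/4 + 9773 = 134903/4 ≈ 33726.)
1/((-7 + Y(8))*J(-11) + F) = 1/((-7 + 17/2)*(-11) + 134903/4) = 1/((3/2)*(-11) + 134903/4) = 1/(-33/2 + 134903/4) = 1/(134837/4) = 4/134837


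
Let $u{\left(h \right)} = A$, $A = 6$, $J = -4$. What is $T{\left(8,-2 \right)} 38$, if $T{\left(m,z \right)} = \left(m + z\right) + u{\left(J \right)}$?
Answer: $456$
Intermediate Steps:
$u{\left(h \right)} = 6$
$T{\left(m,z \right)} = 6 + m + z$ ($T{\left(m,z \right)} = \left(m + z\right) + 6 = 6 + m + z$)
$T{\left(8,-2 \right)} 38 = \left(6 + 8 - 2\right) 38 = 12 \cdot 38 = 456$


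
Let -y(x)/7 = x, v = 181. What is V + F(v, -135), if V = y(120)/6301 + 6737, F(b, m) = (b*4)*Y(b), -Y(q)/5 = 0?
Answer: 42448997/6301 ≈ 6736.9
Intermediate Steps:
y(x) = -7*x
Y(q) = 0 (Y(q) = -5*0 = 0)
F(b, m) = 0 (F(b, m) = (b*4)*0 = (4*b)*0 = 0)
V = 42448997/6301 (V = -7*120/6301 + 6737 = -840*1/6301 + 6737 = -840/6301 + 6737 = 42448997/6301 ≈ 6736.9)
V + F(v, -135) = 42448997/6301 + 0 = 42448997/6301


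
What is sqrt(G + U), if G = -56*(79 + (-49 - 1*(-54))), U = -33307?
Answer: I*sqrt(38011) ≈ 194.96*I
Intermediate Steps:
G = -4704 (G = -56*(79 + (-49 + 54)) = -56*(79 + 5) = -56*84 = -4704)
sqrt(G + U) = sqrt(-4704 - 33307) = sqrt(-38011) = I*sqrt(38011)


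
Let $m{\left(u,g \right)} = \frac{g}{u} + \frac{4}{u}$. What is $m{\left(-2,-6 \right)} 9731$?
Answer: $9731$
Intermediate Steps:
$m{\left(u,g \right)} = \frac{4}{u} + \frac{g}{u}$
$m{\left(-2,-6 \right)} 9731 = \frac{4 - 6}{-2} \cdot 9731 = \left(- \frac{1}{2}\right) \left(-2\right) 9731 = 1 \cdot 9731 = 9731$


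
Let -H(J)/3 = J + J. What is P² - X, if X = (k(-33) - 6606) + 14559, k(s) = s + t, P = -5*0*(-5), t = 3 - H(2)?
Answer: -7935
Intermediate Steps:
H(J) = -6*J (H(J) = -3*(J + J) = -6*J)
t = 15 (t = 3 - (-6)*2 = 3 - 1*(-12) = 3 + 12 = 15)
P = 0 (P = 0*(-5) = 0)
k(s) = 15 + s (k(s) = s + 15 = 15 + s)
X = 7935 (X = ((15 - 33) - 6606) + 14559 = (-18 - 6606) + 14559 = -6624 + 14559 = 7935)
P² - X = 0² - 1*7935 = 0 - 7935 = -7935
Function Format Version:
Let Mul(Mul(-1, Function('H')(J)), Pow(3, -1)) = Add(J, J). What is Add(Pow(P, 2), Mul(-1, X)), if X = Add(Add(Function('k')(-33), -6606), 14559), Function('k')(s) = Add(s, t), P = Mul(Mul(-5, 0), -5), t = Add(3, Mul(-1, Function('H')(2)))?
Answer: -7935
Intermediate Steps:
Function('H')(J) = Mul(-6, J) (Function('H')(J) = Mul(-3, Add(J, J)) = Mul(-3, Mul(2, J)) = Mul(-6, J))
t = 15 (t = Add(3, Mul(-1, Mul(-6, 2))) = Add(3, Mul(-1, -12)) = Add(3, 12) = 15)
P = 0 (P = Mul(0, -5) = 0)
Function('k')(s) = Add(15, s) (Function('k')(s) = Add(s, 15) = Add(15, s))
X = 7935 (X = Add(Add(Add(15, -33), -6606), 14559) = Add(Add(-18, -6606), 14559) = Add(-6624, 14559) = 7935)
Add(Pow(P, 2), Mul(-1, X)) = Add(Pow(0, 2), Mul(-1, 7935)) = Add(0, -7935) = -7935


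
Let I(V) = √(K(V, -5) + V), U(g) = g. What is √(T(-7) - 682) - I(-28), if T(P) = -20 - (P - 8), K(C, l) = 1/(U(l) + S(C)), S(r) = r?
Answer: I*(√687 - 5*√1221/33) ≈ 20.916*I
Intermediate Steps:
K(C, l) = 1/(C + l) (K(C, l) = 1/(l + C) = 1/(C + l))
T(P) = -12 - P (T(P) = -20 - (-8 + P) = -20 + (8 - P) = -12 - P)
I(V) = √(V + 1/(-5 + V)) (I(V) = √(1/(V - 5) + V) = √(1/(-5 + V) + V) = √(V + 1/(-5 + V)))
√(T(-7) - 682) - I(-28) = √((-12 - 1*(-7)) - 682) - √((1 - 28*(-5 - 28))/(-5 - 28)) = √((-12 + 7) - 682) - √((1 - 28*(-33))/(-33)) = √(-5 - 682) - √(-(1 + 924)/33) = √(-687) - √(-1/33*925) = I*√687 - √(-925/33) = I*√687 - 5*I*√1221/33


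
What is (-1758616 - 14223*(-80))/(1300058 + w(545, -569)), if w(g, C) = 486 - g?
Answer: -620776/1299999 ≈ -0.47752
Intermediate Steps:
(-1758616 - 14223*(-80))/(1300058 + w(545, -569)) = (-1758616 - 14223*(-80))/(1300058 + (486 - 1*545)) = (-1758616 + 1137840)/(1300058 + (486 - 545)) = -620776/(1300058 - 59) = -620776/1299999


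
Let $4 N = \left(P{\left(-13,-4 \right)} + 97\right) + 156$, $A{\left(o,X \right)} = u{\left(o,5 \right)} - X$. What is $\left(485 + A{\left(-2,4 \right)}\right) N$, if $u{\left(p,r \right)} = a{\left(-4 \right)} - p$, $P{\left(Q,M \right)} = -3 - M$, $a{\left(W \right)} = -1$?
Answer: $30607$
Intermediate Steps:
$u{\left(p,r \right)} = -1 - p$
$A{\left(o,X \right)} = -1 - X - o$ ($A{\left(o,X \right)} = \left(-1 - o\right) - X = -1 - X - o$)
$N = \frac{127}{2}$ ($N = \frac{\left(\left(-3 - -4\right) + 97\right) + 156}{4} = \frac{\left(\left(-3 + 4\right) + 97\right) + 156}{4} = \frac{\left(1 + 97\right) + 156}{4} = \frac{98 + 156}{4} = \frac{1}{4} \cdot 254 = \frac{127}{2} \approx 63.5$)
$\left(485 + A{\left(-2,4 \right)}\right) N = \left(485 - 3\right) \frac{127}{2} = 482 \cdot \frac{127}{2} = 30607$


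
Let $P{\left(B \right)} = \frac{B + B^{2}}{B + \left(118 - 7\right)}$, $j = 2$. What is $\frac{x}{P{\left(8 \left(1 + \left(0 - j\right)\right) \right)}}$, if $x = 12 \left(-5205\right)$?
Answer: $- \frac{1608345}{14} \approx -1.1488 \cdot 10^{5}$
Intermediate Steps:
$x = -62460$
$P{\left(B \right)} = \frac{B + B^{2}}{111 + B}$ ($P{\left(B \right)} = \frac{B + B^{2}}{B + 111} = \frac{B + B^{2}}{111 + B}$)
$\frac{x}{P{\left(8 \left(1 + \left(0 - j\right)\right) \right)}} = - \frac{62460}{8 \left(1 + \left(0 - 2\right)\right) \frac{1}{111 + 8 \left(1 + \left(0 - 2\right)\right)} \left(1 + 8 \left(1 + \left(0 - 2\right)\right)\right)} = - \frac{62460}{8 \left(1 - 2\right) \frac{1}{111 + 8 \left(1 - 2\right)} \left(1 + 8 \left(1 - 2\right)\right)} = - \frac{62460}{8 \left(-1\right) \frac{1}{111 + 8 \left(-1\right)} \left(1 + 8 \left(-1\right)\right)} = - \frac{62460}{\left(-8\right) \frac{1}{111 - 8} \left(1 - 8\right)} = - \frac{62460}{\left(-8\right) \frac{1}{103} \left(-7\right)} = - \frac{62460}{\frac{56}{103}} = \left(-62460\right) \frac{103}{56} = - \frac{1608345}{14}$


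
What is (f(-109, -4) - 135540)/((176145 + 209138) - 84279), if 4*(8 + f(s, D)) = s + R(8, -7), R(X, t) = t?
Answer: -135577/301004 ≈ -0.45042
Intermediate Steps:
f(s, D) = -39/4 + s/4 (f(s, D) = -8 + (s - 7)/4 = -8 + (-7 + s)/4 = -8 + (-7/4 + s/4) = -39/4 + s/4)
(f(-109, -4) - 135540)/((176145 + 209138) - 84279) = ((-39/4 + (1/4)*(-109)) - 135540)/((176145 + 209138) - 84279) = ((-39/4 - 109/4) - 135540)/(385283 - 84279) = (-37 - 135540)/301004 = -135577*1/301004 = -135577/301004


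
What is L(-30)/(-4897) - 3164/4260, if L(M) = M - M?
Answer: -791/1065 ≈ -0.74272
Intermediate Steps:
L(M) = 0
L(-30)/(-4897) - 3164/4260 = 0/(-4897) - 3164/4260 = 0*(-1/4897) - 3164*1/4260 = 0 - 791/1065 = -791/1065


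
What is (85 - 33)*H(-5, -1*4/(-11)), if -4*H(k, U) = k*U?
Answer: 260/11 ≈ 23.636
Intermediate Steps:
H(k, U) = -U*k/4 (H(k, U) = -k*U/4 = -U*k/4)
(85 - 33)*H(-5, -1*4/(-11)) = (85 - 33)*(-1/4*-1*4/(-11)*(-5)) = 52*(-1/4*(-4*(-1/11))*(-5)) = 52*(-1/4*4/11*(-5)) = 52*(5/11) = 260/11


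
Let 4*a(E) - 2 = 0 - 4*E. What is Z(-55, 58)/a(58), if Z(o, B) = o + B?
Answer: -6/115 ≈ -0.052174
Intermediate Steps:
a(E) = ½ - E (a(E) = ½ + (0 - 4*E)/4 = ½ + (-4*E)/4 = ½ - E)
Z(o, B) = B + o
Z(-55, 58)/a(58) = (58 - 55)/(½ - 1*58) = 3/(½ - 58) = 3/(-115/2) = 3*(-2/115) = -6/115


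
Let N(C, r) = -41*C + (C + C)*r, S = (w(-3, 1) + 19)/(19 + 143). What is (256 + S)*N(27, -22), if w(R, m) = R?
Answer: -1763240/3 ≈ -5.8775e+5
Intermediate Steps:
S = 8/81 (S = (-3 + 19)/(19 + 143) = 16/162 = 16*(1/162) = 8/81 ≈ 0.098765)
N(C, r) = -41*C + 2*C*r (N(C, r) = -41*C + (2*C)*r = -41*C + 2*C*r)
(256 + S)*N(27, -22) = (256 + 8/81)*(27*(-41 + 2*(-22))) = 20744*(27*(-41 - 44))/81 = 20744*(27*(-85))/81 = (20744/81)*(-2295) = -1763240/3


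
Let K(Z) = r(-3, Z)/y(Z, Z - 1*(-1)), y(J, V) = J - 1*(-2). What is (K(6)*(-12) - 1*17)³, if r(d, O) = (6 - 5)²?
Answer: -50653/8 ≈ -6331.6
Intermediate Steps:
y(J, V) = 2 + J (y(J, V) = J + 2 = 2 + J)
r(d, O) = 1 (r(d, O) = 1² = 1)
K(Z) = 1/(2 + Z)
(K(6)*(-12) - 1*17)³ = (-12/(2 + 6) - 1*17)³ = (-12/8 - 17)³ = ((⅛)*(-12) - 17)³ = (-3/2 - 17)³ = (-37/2)³ = -50653/8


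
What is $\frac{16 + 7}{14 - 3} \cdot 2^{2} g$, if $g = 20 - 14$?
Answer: $\frac{552}{11} \approx 50.182$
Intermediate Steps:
$g = 6$
$\frac{16 + 7}{14 - 3} \cdot 2^{2} g = \frac{16 + 7}{14 - 3} \cdot 2^{2} \cdot 6 = \frac{23}{11} \cdot 4 \cdot 6 = \frac{92}{11} \cdot 6 = \frac{552}{11}$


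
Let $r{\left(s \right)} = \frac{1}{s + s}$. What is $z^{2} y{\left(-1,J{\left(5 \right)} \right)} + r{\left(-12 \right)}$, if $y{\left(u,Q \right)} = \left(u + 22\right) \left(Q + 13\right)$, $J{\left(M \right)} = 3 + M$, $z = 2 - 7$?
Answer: $\frac{264599}{24} \approx 11025.0$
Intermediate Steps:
$r{\left(s \right)} = \frac{1}{2 s}$
$z = -5$
$y{\left(u,Q \right)} = \left(13 + Q\right) \left(22 + u\right)$ ($y{\left(u,Q \right)} = \left(22 + u\right) \left(13 + Q\right) = \left(13 + Q\right) \left(22 + u\right)$)
$z^{2} y{\left(-1,J{\left(5 \right)} \right)} + r{\left(-12 \right)} = \left(-5\right)^{2} \left(286 + 13 \left(-1\right) + 22 \left(3 + 5\right) + \left(3 + 5\right) \left(-1\right)\right) + \frac{1}{2 \left(-12\right)} = 25 \left(286 - 13 + 22 \cdot 8 + 8 \left(-1\right)\right) + \frac{1}{2} \left(- \frac{1}{12}\right) = 25 \left(286 - 13 + 176 - 8\right) - \frac{1}{24} = 25 \cdot 441 - \frac{1}{24} = 11025 - \frac{1}{24} = \frac{264599}{24}$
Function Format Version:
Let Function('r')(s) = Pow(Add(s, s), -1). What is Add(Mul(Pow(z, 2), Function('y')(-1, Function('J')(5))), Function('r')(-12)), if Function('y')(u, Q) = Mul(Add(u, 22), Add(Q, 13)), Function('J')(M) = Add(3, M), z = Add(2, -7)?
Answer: Rational(264599, 24) ≈ 11025.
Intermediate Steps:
Function('r')(s) = Mul(Rational(1, 2), Pow(s, -1)) (Function('r')(s) = Pow(Mul(2, s), -1) = Mul(Rational(1, 2), Pow(s, -1)))
z = -5
Function('y')(u, Q) = Mul(Add(13, Q), Add(22, u)) (Function('y')(u, Q) = Mul(Add(22, u), Add(13, Q)) = Mul(Add(13, Q), Add(22, u)))
Add(Mul(Pow(z, 2), Function('y')(-1, Function('J')(5))), Function('r')(-12)) = Add(Mul(Pow(-5, 2), Add(286, Mul(13, -1), Mul(22, Add(3, 5)), Mul(Add(3, 5), -1))), Mul(Rational(1, 2), Pow(-12, -1))) = Add(Mul(25, Add(286, -13, Mul(22, 8), Mul(8, -1))), Mul(Rational(1, 2), Rational(-1, 12))) = Add(Mul(25, Add(286, -13, 176, -8)), Rational(-1, 24)) = Add(Mul(25, 441), Rational(-1, 24)) = Add(11025, Rational(-1, 24)) = Rational(264599, 24)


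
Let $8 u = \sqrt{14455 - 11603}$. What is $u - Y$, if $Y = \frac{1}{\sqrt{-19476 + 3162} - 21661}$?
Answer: $\frac{21661}{469215235} + \frac{\sqrt{713}}{4} + \frac{i \sqrt{16314}}{469215235} \approx 6.6756 + 2.7221 \cdot 10^{-7} i$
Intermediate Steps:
$u = \frac{\sqrt{713}}{4}$ ($u = \frac{\sqrt{14455 - 11603}}{8} = \frac{\sqrt{2852}}{8} = \frac{2 \sqrt{713}}{8} = \frac{\sqrt{713}}{4} \approx 6.6755$)
$Y = \frac{1}{-21661 + i \sqrt{16314}}$ ($Y = \frac{1}{\sqrt{-16314} - 21661} = \frac{1}{i \sqrt{16314} - 21661} = \frac{1}{-21661 + i \sqrt{16314}} \approx -4.6164 \cdot 10^{-5} - 2.722 \cdot 10^{-7} i$)
$u - Y = \frac{\sqrt{713}}{4} - \left(- \frac{21661}{469215235} - \frac{i \sqrt{16314}}{469215235}\right) = \frac{\sqrt{713}}{4} + \left(\frac{21661}{469215235} + \frac{i \sqrt{16314}}{469215235}\right) = \frac{21661}{469215235} + \frac{\sqrt{713}}{4} + \frac{i \sqrt{16314}}{469215235}$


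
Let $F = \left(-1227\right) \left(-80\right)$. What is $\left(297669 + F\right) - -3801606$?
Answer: $4197435$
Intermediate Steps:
$F = 98160$
$\left(297669 + F\right) - -3801606 = \left(297669 + 98160\right) - -3801606 = 395829 + 3801606 = 4197435$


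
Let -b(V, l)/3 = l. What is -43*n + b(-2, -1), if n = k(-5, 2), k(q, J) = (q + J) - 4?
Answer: 304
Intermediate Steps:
k(q, J) = -4 + J + q (k(q, J) = (J + q) - 4 = -4 + J + q)
b(V, l) = -3*l
n = -7 (n = -4 + 2 - 5 = -7)
-43*n + b(-2, -1) = -43*(-7) - 3*(-1) = 301 + 3 = 304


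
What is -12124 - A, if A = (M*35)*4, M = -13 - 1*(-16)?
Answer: -12544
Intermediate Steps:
M = 3 (M = -13 + 16 = 3)
A = 420 (A = (3*35)*4 = 105*4 = 420)
-12124 - A = -12124 - 1*420 = -12124 - 420 = -12544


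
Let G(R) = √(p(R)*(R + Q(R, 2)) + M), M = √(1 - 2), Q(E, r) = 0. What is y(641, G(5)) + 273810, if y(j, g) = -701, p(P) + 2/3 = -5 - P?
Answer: 273109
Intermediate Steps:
p(P) = -17/3 - P (p(P) = -⅔ + (-5 - P) = -17/3 - P)
M = I (M = √(-1) = I ≈ 1.0*I)
G(R) = √(I + R*(-17/3 - R)) (G(R) = √((-17/3 - R)*(R + 0) + I) = √((-17/3 - R)*R + I) = √(R*(-17/3 - R) + I) = √(I + R*(-17/3 - R)))
y(641, G(5)) + 273810 = -701 + 273810 = 273109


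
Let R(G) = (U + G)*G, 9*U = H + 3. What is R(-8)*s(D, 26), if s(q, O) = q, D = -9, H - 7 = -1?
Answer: -504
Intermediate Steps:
H = 6 (H = 7 - 1 = 6)
U = 1 (U = (6 + 3)/9 = (1/9)*9 = 1)
R(G) = G*(1 + G) (R(G) = (1 + G)*G = G*(1 + G))
R(-8)*s(D, 26) = -8*(1 - 8)*(-9) = -8*(-7)*(-9) = 56*(-9) = -504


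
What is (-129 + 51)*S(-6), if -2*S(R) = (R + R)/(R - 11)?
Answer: 468/17 ≈ 27.529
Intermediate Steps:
S(R) = -R/(-11 + R) (S(R) = -(R + R)/(2*(R - 11)) = -2*R/(2*(-11 + R)) = -R/(-11 + R))
(-129 + 51)*S(-6) = (-129 + 51)*(-1*(-6)/(-11 - 6)) = -(-78)*(-6)/(-17) = -(-78)*(-6)*(-1)/17 = -78*(-6/17) = 468/17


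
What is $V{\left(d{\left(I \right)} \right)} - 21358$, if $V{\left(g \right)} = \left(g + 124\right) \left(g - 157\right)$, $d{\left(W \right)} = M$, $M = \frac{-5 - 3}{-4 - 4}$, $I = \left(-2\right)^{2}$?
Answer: $-40858$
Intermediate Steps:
$I = 4$
$M = 1$ ($M = - \frac{8}{-8} = \left(-8\right) \left(- \frac{1}{8}\right) = 1$)
$d{\left(W \right)} = 1$
$V{\left(g \right)} = \left(-157 + g\right) \left(124 + g\right)$ ($V{\left(g \right)} = \left(124 + g\right) \left(-157 + g\right) = \left(-157 + g\right) \left(124 + g\right)$)
$V{\left(d{\left(I \right)} \right)} - 21358 = \left(-19468 + 1^{2} - 33\right) - 21358 = \left(-19468 + 1 - 33\right) - 21358 = -19500 - 21358 = -40858$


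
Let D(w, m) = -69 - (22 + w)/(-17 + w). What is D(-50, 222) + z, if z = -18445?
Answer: -1240466/67 ≈ -18514.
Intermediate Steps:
D(w, m) = -69 - (22 + w)/(-17 + w)
D(-50, 222) + z = (1151 - 70*(-50))/(-17 - 50) - 18445 = (1151 + 3500)/(-67) - 18445 = -1/67*4651 - 18445 = -4651/67 - 18445 = -1240466/67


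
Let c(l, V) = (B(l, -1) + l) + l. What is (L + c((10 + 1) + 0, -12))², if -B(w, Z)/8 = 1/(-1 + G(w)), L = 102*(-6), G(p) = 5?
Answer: 350464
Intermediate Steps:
L = -612
B(w, Z) = -2 (B(w, Z) = -8/(-1 + 5) = -8/4 = -8*¼ = -2)
c(l, V) = -2 + 2*l (c(l, V) = (-2 + l) + l = -2 + 2*l)
(L + c((10 + 1) + 0, -12))² = (-612 + (-2 + 2*((10 + 1) + 0)))² = (-612 + (-2 + 2*(11 + 0)))² = (-612 + (-2 + 2*11))² = (-612 + (-2 + 22))² = (-612 + 20)² = (-592)² = 350464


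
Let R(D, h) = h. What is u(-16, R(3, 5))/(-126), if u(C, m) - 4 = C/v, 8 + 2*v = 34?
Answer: -2/91 ≈ -0.021978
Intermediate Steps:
v = 13 (v = -4 + (½)*34 = -4 + 17 = 13)
u(C, m) = 4 + C/13
u(-16, R(3, 5))/(-126) = (4 + (1/13)*(-16))/(-126) = (4 - 16/13)*(-1/126) = (36/13)*(-1/126) = -2/91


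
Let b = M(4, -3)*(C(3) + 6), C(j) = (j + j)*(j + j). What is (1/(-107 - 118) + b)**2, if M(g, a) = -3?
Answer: 803779201/50625 ≈ 15877.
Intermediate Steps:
C(j) = 4*j**2 (C(j) = (2*j)*(2*j) = 4*j**2)
b = -126 (b = -3*(4*3**2 + 6) = -3*(4*9 + 6) = -3*(36 + 6) = -3*42 = -126)
(1/(-107 - 118) + b)**2 = (1/(-107 - 118) - 126)**2 = (1/(-225) - 126)**2 = (-1/225 - 126)**2 = (-28351/225)**2 = 803779201/50625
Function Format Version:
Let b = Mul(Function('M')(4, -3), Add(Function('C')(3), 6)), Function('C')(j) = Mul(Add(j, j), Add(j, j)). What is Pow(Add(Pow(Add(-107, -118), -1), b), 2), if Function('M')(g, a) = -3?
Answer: Rational(803779201, 50625) ≈ 15877.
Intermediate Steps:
Function('C')(j) = Mul(4, Pow(j, 2)) (Function('C')(j) = Mul(Mul(2, j), Mul(2, j)) = Mul(4, Pow(j, 2)))
b = -126 (b = Mul(-3, Add(Mul(4, Pow(3, 2)), 6)) = Mul(-3, Add(Mul(4, 9), 6)) = Mul(-3, Add(36, 6)) = Mul(-3, 42) = -126)
Pow(Add(Pow(Add(-107, -118), -1), b), 2) = Pow(Add(Pow(Add(-107, -118), -1), -126), 2) = Pow(Add(Pow(-225, -1), -126), 2) = Pow(Add(Rational(-1, 225), -126), 2) = Pow(Rational(-28351, 225), 2) = Rational(803779201, 50625)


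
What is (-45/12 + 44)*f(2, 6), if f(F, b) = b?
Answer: 483/2 ≈ 241.50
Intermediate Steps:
(-45/12 + 44)*f(2, 6) = (-45/12 + 44)*6 = (-45*1/12 + 44)*6 = (-15/4 + 44)*6 = (161/4)*6 = 483/2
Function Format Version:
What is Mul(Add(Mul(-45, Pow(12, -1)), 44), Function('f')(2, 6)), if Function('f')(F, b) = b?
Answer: Rational(483, 2) ≈ 241.50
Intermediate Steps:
Mul(Add(Mul(-45, Pow(12, -1)), 44), Function('f')(2, 6)) = Mul(Add(Mul(-45, Pow(12, -1)), 44), 6) = Mul(Add(Mul(-45, Rational(1, 12)), 44), 6) = Mul(Add(Rational(-15, 4), 44), 6) = Mul(Rational(161, 4), 6) = Rational(483, 2)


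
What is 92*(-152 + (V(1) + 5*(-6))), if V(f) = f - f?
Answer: -16744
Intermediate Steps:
V(f) = 0
92*(-152 + (V(1) + 5*(-6))) = 92*(-152 + (0 + 5*(-6))) = 92*(-152 + (0 - 30)) = 92*(-152 - 30) = 92*(-182) = -16744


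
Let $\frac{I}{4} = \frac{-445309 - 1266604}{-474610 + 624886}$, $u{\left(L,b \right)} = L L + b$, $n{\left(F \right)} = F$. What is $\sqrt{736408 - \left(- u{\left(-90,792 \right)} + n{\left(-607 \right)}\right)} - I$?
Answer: $\frac{244559}{5367} + \sqrt{745907} \approx 909.23$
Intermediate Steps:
$u{\left(L,b \right)} = b + L^{2}$ ($u{\left(L,b \right)} = L^{2} + b = b + L^{2}$)
$I = - \frac{244559}{5367}$ ($I = 4 \frac{-445309 - 1266604}{-474610 + 624886} = 4 \left(- \frac{1711913}{150276}\right) = 4 \left(\left(-1711913\right) \frac{1}{150276}\right) = 4 \left(- \frac{244559}{21468}\right) = - \frac{244559}{5367} \approx -45.567$)
$\sqrt{736408 - \left(- u{\left(-90,792 \right)} + n{\left(-607 \right)}\right)} - I = \sqrt{736408 + \left(\left(792 + \left(-90\right)^{2}\right) - -607\right)} - - \frac{244559}{5367} = \sqrt{736408 + \left(\left(792 + 8100\right) + 607\right)} + \frac{244559}{5367} = \sqrt{736408 + \left(8892 + 607\right)} + \frac{244559}{5367} = \sqrt{736408 + 9499} + \frac{244559}{5367} = \sqrt{745907} + \frac{244559}{5367} = \frac{244559}{5367} + \sqrt{745907}$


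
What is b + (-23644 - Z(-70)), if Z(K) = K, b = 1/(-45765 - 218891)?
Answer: -6239000545/264656 ≈ -23574.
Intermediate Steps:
b = -1/264656 (b = 1/(-264656) = -1/264656 ≈ -3.7785e-6)
b + (-23644 - Z(-70)) = -1/264656 + (-23644 - 1*(-70)) = -1/264656 + (-23644 + 70) = -1/264656 - 23574 = -6239000545/264656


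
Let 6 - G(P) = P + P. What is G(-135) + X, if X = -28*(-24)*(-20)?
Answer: -13164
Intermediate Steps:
X = -13440 (X = 672*(-20) = -13440)
G(P) = 6 - 2*P (G(P) = 6 - (P + P) = 6 - 2*P)
G(-135) + X = (6 - 2*(-135)) - 13440 = (6 + 270) - 13440 = 276 - 13440 = -13164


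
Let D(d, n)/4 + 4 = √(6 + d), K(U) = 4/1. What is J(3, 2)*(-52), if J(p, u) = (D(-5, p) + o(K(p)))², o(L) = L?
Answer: -3328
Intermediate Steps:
K(U) = 4 (K(U) = 4*1 = 4)
D(d, n) = -16 + 4*√(6 + d)
J(p, u) = 64 (J(p, u) = ((-16 + 4*√(6 - 5)) + 4)² = ((-16 + 4*√1) + 4)² = ((-16 + 4*1) + 4)² = ((-16 + 4) + 4)² = (-12 + 4)² = (-8)² = 64)
J(3, 2)*(-52) = 64*(-52) = -3328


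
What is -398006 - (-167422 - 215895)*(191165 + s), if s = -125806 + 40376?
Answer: 40529624989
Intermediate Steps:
s = -85430
-398006 - (-167422 - 215895)*(191165 + s) = -398006 - (-167422 - 215895)*(191165 - 85430) = -398006 - (-383317)*105735 = -398006 - 1*(-40530022995) = -398006 + 40530022995 = 40529624989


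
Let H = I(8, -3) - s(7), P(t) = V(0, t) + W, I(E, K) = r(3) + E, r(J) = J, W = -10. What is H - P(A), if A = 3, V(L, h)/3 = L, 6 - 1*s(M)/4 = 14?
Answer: 53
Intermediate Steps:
s(M) = -32 (s(M) = 24 - 4*14 = 24 - 56 = -32)
V(L, h) = 3*L
I(E, K) = 3 + E
P(t) = -10 (P(t) = 3*0 - 10 = 0 - 10 = -10)
H = 43 (H = (3 + 8) - 1*(-32) = 11 + 32 = 43)
H - P(A) = 43 - 1*(-10) = 43 + 10 = 53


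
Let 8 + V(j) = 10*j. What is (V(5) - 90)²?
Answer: 2304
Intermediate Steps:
V(j) = -8 + 10*j
(V(5) - 90)² = ((-8 + 10*5) - 90)² = ((-8 + 50) - 90)² = (42 - 90)² = (-48)² = 2304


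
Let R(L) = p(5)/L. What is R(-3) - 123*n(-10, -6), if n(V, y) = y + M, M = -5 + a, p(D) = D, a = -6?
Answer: 6268/3 ≈ 2089.3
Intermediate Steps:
M = -11 (M = -5 - 6 = -11)
R(L) = 5/L
n(V, y) = -11 + y (n(V, y) = y - 11 = -11 + y)
R(-3) - 123*n(-10, -6) = 5/(-3) - 123*(-11 - 6) = 5*(-⅓) - 123*(-17) = -5/3 + 2091 = 6268/3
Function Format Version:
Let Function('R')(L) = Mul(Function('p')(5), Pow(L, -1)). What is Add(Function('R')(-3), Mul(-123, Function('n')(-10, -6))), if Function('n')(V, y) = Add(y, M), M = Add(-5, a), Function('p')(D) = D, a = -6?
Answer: Rational(6268, 3) ≈ 2089.3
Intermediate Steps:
M = -11 (M = Add(-5, -6) = -11)
Function('R')(L) = Mul(5, Pow(L, -1))
Function('n')(V, y) = Add(-11, y) (Function('n')(V, y) = Add(y, -11) = Add(-11, y))
Add(Function('R')(-3), Mul(-123, Function('n')(-10, -6))) = Add(Mul(5, Pow(-3, -1)), Mul(-123, Add(-11, -6))) = Add(Mul(5, Rational(-1, 3)), Mul(-123, -17)) = Add(Rational(-5, 3), 2091) = Rational(6268, 3)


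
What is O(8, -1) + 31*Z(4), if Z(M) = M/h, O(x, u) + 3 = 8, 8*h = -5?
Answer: -967/5 ≈ -193.40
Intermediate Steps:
h = -5/8 (h = (1/8)*(-5) = -5/8 ≈ -0.62500)
O(x, u) = 5 (O(x, u) = -3 + 8 = 5)
Z(M) = -8*M/5 (Z(M) = M/(-5/8) = M*(-8/5) = -8*M/5)
O(8, -1) + 31*Z(4) = 5 + 31*(-8/5*4) = 5 + 31*(-32/5) = 5 - 992/5 = -967/5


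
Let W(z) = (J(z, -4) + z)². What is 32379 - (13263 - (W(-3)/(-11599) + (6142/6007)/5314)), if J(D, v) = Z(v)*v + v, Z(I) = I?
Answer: 3538886241615926/185126987801 ≈ 19116.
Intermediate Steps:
J(D, v) = v + v² (J(D, v) = v*v + v = v² + v = v + v²)
W(z) = (12 + z)² (W(z) = (-4*(1 - 4) + z)² = (-4*(-3) + z)² = (12 + z)²)
32379 - (13263 - (W(-3)/(-11599) + (6142/6007)/5314)) = 32379 - (13263 - ((12 - 3)²/(-11599) + (6142/6007)/5314)) = 32379 - (13263 - (9²*(-1/11599) + (6142*(1/6007))*(1/5314))) = 32379 - (13263 - (81*(-1/11599) + (6142/6007)*(1/5314))) = 32379 - (13263 - (-81/11599 + 3071/15960599)) = 32379 - (13263 - 1*(-1257187990/185126987801)) = 32379 - (13263 + 1257187990/185126987801) = 32379 - 1*2455340496392653/185126987801 = 32379 - 2455340496392653/185126987801 = 3538886241615926/185126987801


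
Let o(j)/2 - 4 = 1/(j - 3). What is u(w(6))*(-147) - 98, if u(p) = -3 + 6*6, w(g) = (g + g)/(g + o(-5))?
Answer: -4949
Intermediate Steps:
o(j) = 8 + 2/(-3 + j) (o(j) = 8 + 2/(j - 3) = 8 + 2/(-3 + j))
w(g) = 2*g/(31/4 + g) (w(g) = (g + g)/(g + 2*(-11 + 4*(-5))/(-3 - 5)) = (2*g)/(g + 2*(-11 - 20)/(-8)) = (2*g)/(g + 2*(-⅛)*(-31)) = (2*g)/(g + 31/4) = (2*g)/(31/4 + g) = 2*g/(31/4 + g))
u(p) = 33 (u(p) = -3 + 36 = 33)
u(w(6))*(-147) - 98 = 33*(-147) - 98 = -4851 - 98 = -4949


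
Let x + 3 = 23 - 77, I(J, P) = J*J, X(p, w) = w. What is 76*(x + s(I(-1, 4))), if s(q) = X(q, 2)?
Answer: -4180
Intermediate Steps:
I(J, P) = J²
s(q) = 2
x = -57 (x = -3 + (23 - 77) = -3 - 54 = -57)
76*(x + s(I(-1, 4))) = 76*(-57 + 2) = 76*(-55) = -4180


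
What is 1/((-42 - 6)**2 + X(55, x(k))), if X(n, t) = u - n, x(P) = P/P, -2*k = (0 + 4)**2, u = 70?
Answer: 1/2319 ≈ 0.00043122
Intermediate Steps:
k = -8 (k = -(0 + 4)**2/2 = -1/2*4**2 = -1/2*16 = -8)
x(P) = 1
X(n, t) = 70 - n
1/((-42 - 6)**2 + X(55, x(k))) = 1/((-42 - 6)**2 + (70 - 1*55)) = 1/((-48)**2 + (70 - 55)) = 1/(2304 + 15) = 1/2319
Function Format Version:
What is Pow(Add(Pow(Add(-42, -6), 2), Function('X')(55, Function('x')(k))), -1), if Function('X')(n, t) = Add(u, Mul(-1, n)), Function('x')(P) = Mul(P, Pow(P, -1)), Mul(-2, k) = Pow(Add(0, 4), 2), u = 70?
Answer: Rational(1, 2319) ≈ 0.00043122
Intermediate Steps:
k = -8 (k = Mul(Rational(-1, 2), Pow(Add(0, 4), 2)) = Mul(Rational(-1, 2), Pow(4, 2)) = Mul(Rational(-1, 2), 16) = -8)
Function('x')(P) = 1
Function('X')(n, t) = Add(70, Mul(-1, n))
Pow(Add(Pow(Add(-42, -6), 2), Function('X')(55, Function('x')(k))), -1) = Pow(Add(Pow(Add(-42, -6), 2), Add(70, Mul(-1, 55))), -1) = Pow(Add(Pow(-48, 2), Add(70, -55)), -1) = Pow(Add(2304, 15), -1) = Pow(2319, -1) = Rational(1, 2319)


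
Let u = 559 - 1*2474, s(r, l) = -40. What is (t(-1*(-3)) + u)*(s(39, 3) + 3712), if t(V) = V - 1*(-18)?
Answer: -6954768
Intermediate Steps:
t(V) = 18 + V (t(V) = V + 18 = 18 + V)
u = -1915 (u = 559 - 2474 = -1915)
(t(-1*(-3)) + u)*(s(39, 3) + 3712) = ((18 - 1*(-3)) - 1915)*(-40 + 3712) = ((18 + 3) - 1915)*3672 = (21 - 1915)*3672 = -1894*3672 = -6954768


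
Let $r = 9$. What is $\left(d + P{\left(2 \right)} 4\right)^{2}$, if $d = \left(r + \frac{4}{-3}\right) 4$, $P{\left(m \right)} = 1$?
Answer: $\frac{10816}{9} \approx 1201.8$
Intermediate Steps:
$d = \frac{92}{3}$ ($d = \left(9 + \frac{4}{-3}\right) 4 = \left(9 + 4 \left(- \frac{1}{3}\right)\right) 4 = \left(9 - \frac{4}{3}\right) 4 = \frac{23}{3} \cdot 4 = \frac{92}{3} \approx 30.667$)
$\left(d + P{\left(2 \right)} 4\right)^{2} = \left(\frac{92}{3} + 1 \cdot 4\right)^{2} = \left(\frac{92}{3} + 4\right)^{2} = \left(\frac{104}{3}\right)^{2} = \frac{10816}{9}$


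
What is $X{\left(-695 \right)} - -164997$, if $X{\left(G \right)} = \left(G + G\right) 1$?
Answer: $163607$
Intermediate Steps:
$X{\left(G \right)} = 2 G$ ($X{\left(G \right)} = 2 G 1 = 2 G$)
$X{\left(-695 \right)} - -164997 = 2 \left(-695\right) - -164997 = -1390 + 164997 = 163607$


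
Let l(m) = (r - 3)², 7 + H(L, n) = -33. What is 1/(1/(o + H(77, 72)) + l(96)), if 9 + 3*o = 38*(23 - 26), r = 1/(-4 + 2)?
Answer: 324/3965 ≈ 0.081715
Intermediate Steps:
H(L, n) = -40 (H(L, n) = -7 - 33 = -40)
r = -½ (r = 1/(-2) = -½ ≈ -0.50000)
o = -41 (o = -3 + (38*(23 - 26))/3 = -3 + (38*(-3))/3 = -3 + (⅓)*(-114) = -3 - 38 = -41)
l(m) = 49/4 (l(m) = (-½ - 3)² = (-7/2)² = 49/4)
1/(1/(o + H(77, 72)) + l(96)) = 1/(1/(-41 - 40) + 49/4) = 1/(1/(-81) + 49/4) = 1/(-1/81 + 49/4) = 1/(3965/324) = 324/3965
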